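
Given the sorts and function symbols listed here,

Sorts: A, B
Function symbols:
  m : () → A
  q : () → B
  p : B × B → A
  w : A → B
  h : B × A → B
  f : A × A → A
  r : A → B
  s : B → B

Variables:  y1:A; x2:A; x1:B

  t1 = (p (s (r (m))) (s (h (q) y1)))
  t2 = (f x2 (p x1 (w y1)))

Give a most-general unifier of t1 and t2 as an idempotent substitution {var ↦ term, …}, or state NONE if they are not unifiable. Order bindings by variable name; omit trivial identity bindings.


head clash or occurs-check failure — not unifiable

NONE (not unifiable)


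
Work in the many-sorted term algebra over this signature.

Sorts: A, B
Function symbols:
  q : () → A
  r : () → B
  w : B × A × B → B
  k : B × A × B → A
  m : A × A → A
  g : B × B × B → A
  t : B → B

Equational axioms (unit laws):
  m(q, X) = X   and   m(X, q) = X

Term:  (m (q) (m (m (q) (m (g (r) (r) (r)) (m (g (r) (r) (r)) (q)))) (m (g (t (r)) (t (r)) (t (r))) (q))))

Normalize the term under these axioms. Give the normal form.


normal form = (m (m (g (r) (r) (r)) (g (r) (r) (r))) (g (t (r)) (t (r)) (t (r))))

1. (m (q) (m (m (q) (m (g (r) (r) (r)) (m (g (r) (r) (r)) (q)))) (m (g (t (r)) (t (r)) (t (r))) (q))))  →  (m (m (q) (m (g (r) (r) (r)) (m (g (r) (r) (r)) (q)))) (m (g (t (r)) (t (r)) (t (r))) (q)))
2. (m (m (q) (m (g (r) (r) (r)) (m (g (r) (r) (r)) (q)))) (m (g (t (r)) (t (r)) (t (r))) (q)))  →  (m (m (g (r) (r) (r)) (m (g (r) (r) (r)) (q))) (m (g (t (r)) (t (r)) (t (r))) (q)))
3. (m (m (g (r) (r) (r)) (m (g (r) (r) (r)) (q))) (m (g (t (r)) (t (r)) (t (r))) (q)))  →  (m (m (g (r) (r) (r)) (g (r) (r) (r))) (m (g (t (r)) (t (r)) (t (r))) (q)))
4. (m (m (g (r) (r) (r)) (g (r) (r) (r))) (m (g (t (r)) (t (r)) (t (r))) (q)))  →  (m (m (g (r) (r) (r)) (g (r) (r) (r))) (g (t (r)) (t (r)) (t (r))))


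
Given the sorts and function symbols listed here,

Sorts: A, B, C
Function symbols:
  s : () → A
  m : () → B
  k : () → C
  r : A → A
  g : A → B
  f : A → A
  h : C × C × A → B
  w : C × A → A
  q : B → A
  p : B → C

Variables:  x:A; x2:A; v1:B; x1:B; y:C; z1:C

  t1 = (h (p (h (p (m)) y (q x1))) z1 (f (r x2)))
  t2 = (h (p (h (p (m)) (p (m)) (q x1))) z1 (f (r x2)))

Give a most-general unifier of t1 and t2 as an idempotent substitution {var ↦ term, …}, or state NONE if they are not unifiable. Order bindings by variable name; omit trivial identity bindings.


{y ↦ (p (m))}


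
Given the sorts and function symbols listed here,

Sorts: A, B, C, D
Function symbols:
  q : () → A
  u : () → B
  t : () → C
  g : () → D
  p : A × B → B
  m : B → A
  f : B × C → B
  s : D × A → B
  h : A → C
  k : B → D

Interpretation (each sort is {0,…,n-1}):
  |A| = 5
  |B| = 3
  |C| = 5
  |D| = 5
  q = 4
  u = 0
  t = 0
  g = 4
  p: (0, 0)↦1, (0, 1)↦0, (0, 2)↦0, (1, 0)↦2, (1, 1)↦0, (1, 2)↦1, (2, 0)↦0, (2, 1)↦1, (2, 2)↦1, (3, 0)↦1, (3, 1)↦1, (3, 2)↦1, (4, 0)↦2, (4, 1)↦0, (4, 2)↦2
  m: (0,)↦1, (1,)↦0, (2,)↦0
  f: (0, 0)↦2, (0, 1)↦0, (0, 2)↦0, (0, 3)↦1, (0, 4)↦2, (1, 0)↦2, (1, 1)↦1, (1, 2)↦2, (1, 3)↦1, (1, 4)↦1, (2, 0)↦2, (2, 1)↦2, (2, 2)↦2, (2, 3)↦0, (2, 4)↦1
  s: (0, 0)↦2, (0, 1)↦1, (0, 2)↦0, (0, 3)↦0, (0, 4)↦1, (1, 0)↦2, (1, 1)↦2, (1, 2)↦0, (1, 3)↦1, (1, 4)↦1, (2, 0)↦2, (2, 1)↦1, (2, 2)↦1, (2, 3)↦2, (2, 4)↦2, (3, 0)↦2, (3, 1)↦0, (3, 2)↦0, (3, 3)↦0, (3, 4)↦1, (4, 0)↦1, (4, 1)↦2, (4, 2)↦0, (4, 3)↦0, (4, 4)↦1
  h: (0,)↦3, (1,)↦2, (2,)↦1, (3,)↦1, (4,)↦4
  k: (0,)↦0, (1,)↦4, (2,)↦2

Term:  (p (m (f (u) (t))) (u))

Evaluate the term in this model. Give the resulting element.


  u = 0
  t = 0
  (f (u) (t)) = f(0, 0) = 2
  (m (f (u) (t))) = m(2,) = 0
  u = 0
  (p (m (f (u) (t))) (u)) = p(0, 0) = 1

value = 1


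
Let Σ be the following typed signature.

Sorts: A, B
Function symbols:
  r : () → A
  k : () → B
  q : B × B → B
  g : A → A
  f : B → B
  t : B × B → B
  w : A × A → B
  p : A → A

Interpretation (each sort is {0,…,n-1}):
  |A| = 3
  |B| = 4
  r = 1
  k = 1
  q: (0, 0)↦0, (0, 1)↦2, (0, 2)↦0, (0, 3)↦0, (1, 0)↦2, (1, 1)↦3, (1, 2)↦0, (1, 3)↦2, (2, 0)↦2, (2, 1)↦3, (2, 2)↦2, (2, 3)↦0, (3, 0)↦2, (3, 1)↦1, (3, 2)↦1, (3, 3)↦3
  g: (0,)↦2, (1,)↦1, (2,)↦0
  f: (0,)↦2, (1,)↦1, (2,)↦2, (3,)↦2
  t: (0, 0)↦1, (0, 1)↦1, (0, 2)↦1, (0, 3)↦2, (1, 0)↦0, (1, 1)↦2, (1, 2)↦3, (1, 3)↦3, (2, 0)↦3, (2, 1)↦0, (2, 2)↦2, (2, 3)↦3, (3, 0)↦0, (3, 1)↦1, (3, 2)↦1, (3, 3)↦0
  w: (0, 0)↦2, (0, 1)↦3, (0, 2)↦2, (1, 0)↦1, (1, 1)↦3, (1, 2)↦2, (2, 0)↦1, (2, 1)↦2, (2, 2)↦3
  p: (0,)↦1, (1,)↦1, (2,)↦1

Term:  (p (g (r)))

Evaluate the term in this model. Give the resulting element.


  r = 1
  (g (r)) = g(1,) = 1
  (p (g (r))) = p(1,) = 1

value = 1


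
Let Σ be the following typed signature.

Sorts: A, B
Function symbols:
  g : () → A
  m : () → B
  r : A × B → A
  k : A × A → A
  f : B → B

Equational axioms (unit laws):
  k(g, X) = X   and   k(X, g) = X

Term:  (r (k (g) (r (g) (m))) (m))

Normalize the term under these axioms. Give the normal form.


1. (r (k (g) (r (g) (m))) (m))  →  (r (r (g) (m)) (m))

normal form = (r (r (g) (m)) (m))


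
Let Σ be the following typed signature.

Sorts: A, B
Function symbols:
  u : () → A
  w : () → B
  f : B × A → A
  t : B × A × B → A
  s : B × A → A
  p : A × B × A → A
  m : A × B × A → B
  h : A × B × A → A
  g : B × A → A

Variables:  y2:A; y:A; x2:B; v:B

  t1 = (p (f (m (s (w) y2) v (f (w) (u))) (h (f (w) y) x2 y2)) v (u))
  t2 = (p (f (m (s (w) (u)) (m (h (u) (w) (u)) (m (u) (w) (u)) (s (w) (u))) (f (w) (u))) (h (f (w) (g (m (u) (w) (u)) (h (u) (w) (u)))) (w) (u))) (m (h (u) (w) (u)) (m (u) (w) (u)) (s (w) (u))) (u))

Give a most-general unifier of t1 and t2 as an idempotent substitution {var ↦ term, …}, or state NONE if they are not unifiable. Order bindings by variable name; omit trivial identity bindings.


{v ↦ (m (h (u) (w) (u)) (m (u) (w) (u)) (s (w) (u))), x2 ↦ (w), y ↦ (g (m (u) (w) (u)) (h (u) (w) (u))), y2 ↦ (u)}


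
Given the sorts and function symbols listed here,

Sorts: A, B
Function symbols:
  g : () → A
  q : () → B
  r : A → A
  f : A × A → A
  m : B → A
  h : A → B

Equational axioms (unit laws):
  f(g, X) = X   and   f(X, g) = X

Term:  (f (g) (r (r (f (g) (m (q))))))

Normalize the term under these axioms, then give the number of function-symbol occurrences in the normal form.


size = 4

1. (f (g) (r (r (f (g) (m (q))))))  →  (r (r (f (g) (m (q)))))
2. (r (r (f (g) (m (q)))))  →  (r (r (m (q))))
normal form: (r (r (m (q))))


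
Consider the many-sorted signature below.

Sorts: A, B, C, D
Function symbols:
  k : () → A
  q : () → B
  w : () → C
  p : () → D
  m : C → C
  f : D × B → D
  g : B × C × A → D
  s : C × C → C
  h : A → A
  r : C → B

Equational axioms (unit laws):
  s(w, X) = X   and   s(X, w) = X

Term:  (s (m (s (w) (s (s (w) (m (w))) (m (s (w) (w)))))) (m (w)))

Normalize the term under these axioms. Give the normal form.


1. (s (m (s (w) (s (s (w) (m (w))) (m (s (w) (w)))))) (m (w)))  →  (s (m (s (s (w) (m (w))) (m (s (w) (w))))) (m (w)))
2. (s (m (s (s (w) (m (w))) (m (s (w) (w))))) (m (w)))  →  (s (m (s (m (w)) (m (s (w) (w))))) (m (w)))
3. (s (m (s (m (w)) (m (s (w) (w))))) (m (w)))  →  (s (m (s (m (w)) (m (w)))) (m (w)))

normal form = (s (m (s (m (w)) (m (w)))) (m (w)))


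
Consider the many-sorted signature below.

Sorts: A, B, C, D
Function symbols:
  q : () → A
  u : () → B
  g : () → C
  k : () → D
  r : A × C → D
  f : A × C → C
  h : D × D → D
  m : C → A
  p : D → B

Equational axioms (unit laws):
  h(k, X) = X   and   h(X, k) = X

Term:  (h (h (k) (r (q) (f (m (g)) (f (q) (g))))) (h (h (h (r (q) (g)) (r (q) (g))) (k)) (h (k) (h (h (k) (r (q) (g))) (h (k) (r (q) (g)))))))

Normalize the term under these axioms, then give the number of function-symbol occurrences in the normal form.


size = 24

1. (h (h (k) (r (q) (f (m (g)) (f (q) (g))))) (h (h (h (r (q) (g)) (r (q) (g))) (k)) (h (k) (h (h (k) (r (q) (g))) (h (k) (r (q) (g)))))))  →  (h (r (q) (f (m (g)) (f (q) (g)))) (h (h (h (r (q) (g)) (r (q) (g))) (k)) (h (k) (h (h (k) (r (q) (g))) (h (k) (r (q) (g)))))))
2. (h (r (q) (f (m (g)) (f (q) (g)))) (h (h (h (r (q) (g)) (r (q) (g))) (k)) (h (k) (h (h (k) (r (q) (g))) (h (k) (r (q) (g)))))))  →  (h (r (q) (f (m (g)) (f (q) (g)))) (h (h (r (q) (g)) (r (q) (g))) (h (k) (h (h (k) (r (q) (g))) (h (k) (r (q) (g)))))))
3. (h (r (q) (f (m (g)) (f (q) (g)))) (h (h (r (q) (g)) (r (q) (g))) (h (k) (h (h (k) (r (q) (g))) (h (k) (r (q) (g)))))))  →  (h (r (q) (f (m (g)) (f (q) (g)))) (h (h (r (q) (g)) (r (q) (g))) (h (h (k) (r (q) (g))) (h (k) (r (q) (g))))))
4. (h (r (q) (f (m (g)) (f (q) (g)))) (h (h (r (q) (g)) (r (q) (g))) (h (h (k) (r (q) (g))) (h (k) (r (q) (g))))))  →  (h (r (q) (f (m (g)) (f (q) (g)))) (h (h (r (q) (g)) (r (q) (g))) (h (r (q) (g)) (h (k) (r (q) (g))))))
5. (h (r (q) (f (m (g)) (f (q) (g)))) (h (h (r (q) (g)) (r (q) (g))) (h (r (q) (g)) (h (k) (r (q) (g))))))  →  (h (r (q) (f (m (g)) (f (q) (g)))) (h (h (r (q) (g)) (r (q) (g))) (h (r (q) (g)) (r (q) (g)))))
normal form: (h (r (q) (f (m (g)) (f (q) (g)))) (h (h (r (q) (g)) (r (q) (g))) (h (r (q) (g)) (r (q) (g)))))


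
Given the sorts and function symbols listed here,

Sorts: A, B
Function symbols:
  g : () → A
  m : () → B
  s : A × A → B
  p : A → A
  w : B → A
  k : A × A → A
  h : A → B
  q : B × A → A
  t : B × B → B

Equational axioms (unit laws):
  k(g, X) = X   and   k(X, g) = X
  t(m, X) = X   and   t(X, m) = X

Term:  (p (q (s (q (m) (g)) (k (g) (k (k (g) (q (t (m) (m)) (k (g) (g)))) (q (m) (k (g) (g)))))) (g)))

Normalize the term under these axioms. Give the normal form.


normal form = (p (q (s (q (m) (g)) (k (q (m) (g)) (q (m) (g)))) (g)))

1. (p (q (s (q (m) (g)) (k (g) (k (k (g) (q (t (m) (m)) (k (g) (g)))) (q (m) (k (g) (g)))))) (g)))  →  (p (q (s (q (m) (g)) (k (k (g) (q (t (m) (m)) (k (g) (g)))) (q (m) (k (g) (g))))) (g)))
2. (p (q (s (q (m) (g)) (k (k (g) (q (t (m) (m)) (k (g) (g)))) (q (m) (k (g) (g))))) (g)))  →  (p (q (s (q (m) (g)) (k (q (t (m) (m)) (k (g) (g))) (q (m) (k (g) (g))))) (g)))
3. (p (q (s (q (m) (g)) (k (q (t (m) (m)) (k (g) (g))) (q (m) (k (g) (g))))) (g)))  →  (p (q (s (q (m) (g)) (k (q (m) (k (g) (g))) (q (m) (k (g) (g))))) (g)))
4. (p (q (s (q (m) (g)) (k (q (m) (k (g) (g))) (q (m) (k (g) (g))))) (g)))  →  (p (q (s (q (m) (g)) (k (q (m) (g)) (q (m) (k (g) (g))))) (g)))
5. (p (q (s (q (m) (g)) (k (q (m) (g)) (q (m) (k (g) (g))))) (g)))  →  (p (q (s (q (m) (g)) (k (q (m) (g)) (q (m) (g)))) (g)))


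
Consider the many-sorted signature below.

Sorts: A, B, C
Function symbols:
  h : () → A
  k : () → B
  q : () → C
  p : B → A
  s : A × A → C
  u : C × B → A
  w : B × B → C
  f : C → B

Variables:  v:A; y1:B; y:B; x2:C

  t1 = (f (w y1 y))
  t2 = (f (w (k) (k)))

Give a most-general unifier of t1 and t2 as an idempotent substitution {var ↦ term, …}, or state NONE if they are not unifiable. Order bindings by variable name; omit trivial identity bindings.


{y ↦ (k), y1 ↦ (k)}


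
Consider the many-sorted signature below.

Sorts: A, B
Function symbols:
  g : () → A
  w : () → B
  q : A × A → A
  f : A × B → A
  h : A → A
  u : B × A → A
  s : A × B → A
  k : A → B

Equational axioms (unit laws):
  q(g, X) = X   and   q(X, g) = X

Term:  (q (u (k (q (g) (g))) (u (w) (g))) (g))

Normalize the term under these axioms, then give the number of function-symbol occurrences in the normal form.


1. (q (u (k (q (g) (g))) (u (w) (g))) (g))  →  (u (k (q (g) (g))) (u (w) (g)))
2. (u (k (q (g) (g))) (u (w) (g)))  →  (u (k (g)) (u (w) (g)))
normal form: (u (k (g)) (u (w) (g)))

size = 6


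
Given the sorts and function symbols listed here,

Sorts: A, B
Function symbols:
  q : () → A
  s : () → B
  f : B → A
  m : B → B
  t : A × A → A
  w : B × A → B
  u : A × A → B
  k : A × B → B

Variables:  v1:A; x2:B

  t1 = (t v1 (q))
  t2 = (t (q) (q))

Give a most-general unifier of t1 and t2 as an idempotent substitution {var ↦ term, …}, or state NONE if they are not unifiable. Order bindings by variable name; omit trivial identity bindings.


{v1 ↦ (q)}


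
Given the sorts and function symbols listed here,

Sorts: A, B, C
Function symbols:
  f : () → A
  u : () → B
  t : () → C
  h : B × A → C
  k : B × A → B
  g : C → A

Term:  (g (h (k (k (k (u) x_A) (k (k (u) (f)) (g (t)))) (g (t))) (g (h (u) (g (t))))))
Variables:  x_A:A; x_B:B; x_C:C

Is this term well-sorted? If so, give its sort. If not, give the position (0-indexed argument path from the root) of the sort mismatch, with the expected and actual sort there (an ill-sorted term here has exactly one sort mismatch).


ill-sorted at position [0, 0, 0, 1]: expected A, got B

          (u) : B
          x_A : A
        (k (u) x_A) : B
            (u) : B
            (f) : A
          (k (u) (f)) : B
            (t) : C
          (g (t)) : A
        (k (k (u) (f)) (g (t))) : B
      (k (k (u) x_A) (k (k (u) (f)) (g (t)))) : ✗ arg 1 at [0, 0, 0, 1] has sort B, expected A
        (t) : C
      (g (t)) : A
        (u) : B
          (t) : C
        (g (t)) : A
      (h (u) (g (t))) : C
    (g (h (u) (g (t)))) : A


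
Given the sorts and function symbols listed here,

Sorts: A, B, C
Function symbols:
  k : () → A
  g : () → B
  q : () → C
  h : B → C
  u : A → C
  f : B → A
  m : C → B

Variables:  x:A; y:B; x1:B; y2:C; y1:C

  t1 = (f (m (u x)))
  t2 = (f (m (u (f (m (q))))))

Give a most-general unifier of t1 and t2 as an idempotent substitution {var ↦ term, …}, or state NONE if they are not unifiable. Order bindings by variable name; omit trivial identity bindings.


{x ↦ (f (m (q)))}


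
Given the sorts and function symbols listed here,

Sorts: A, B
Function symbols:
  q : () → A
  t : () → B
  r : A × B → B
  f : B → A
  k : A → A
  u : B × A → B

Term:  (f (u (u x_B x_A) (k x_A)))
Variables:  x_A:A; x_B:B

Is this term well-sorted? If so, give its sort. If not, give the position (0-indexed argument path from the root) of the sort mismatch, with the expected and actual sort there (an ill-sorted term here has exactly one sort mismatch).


      x_B : B
      x_A : A
    (u x_B x_A) : B
      x_A : A
    (k x_A) : A
  (u (u x_B x_A) (k x_A)) : B
(f (u (u x_B x_A) (k x_A))) : A

well-sorted; sort = A


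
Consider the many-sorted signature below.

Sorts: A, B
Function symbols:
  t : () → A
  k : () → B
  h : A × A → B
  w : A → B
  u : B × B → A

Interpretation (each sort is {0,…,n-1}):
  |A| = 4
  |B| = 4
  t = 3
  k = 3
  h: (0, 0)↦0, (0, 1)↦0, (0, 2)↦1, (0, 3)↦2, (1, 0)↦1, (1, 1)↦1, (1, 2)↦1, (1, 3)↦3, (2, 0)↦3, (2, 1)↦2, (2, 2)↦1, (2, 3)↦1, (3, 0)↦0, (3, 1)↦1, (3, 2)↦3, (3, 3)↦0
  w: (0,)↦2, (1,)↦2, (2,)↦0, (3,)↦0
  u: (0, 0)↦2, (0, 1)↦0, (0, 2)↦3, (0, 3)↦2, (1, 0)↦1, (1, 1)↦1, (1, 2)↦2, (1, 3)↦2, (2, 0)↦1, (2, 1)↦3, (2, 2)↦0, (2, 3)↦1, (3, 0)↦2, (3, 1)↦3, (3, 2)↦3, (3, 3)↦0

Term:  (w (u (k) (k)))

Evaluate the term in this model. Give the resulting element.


  k = 3
  k = 3
  (u (k) (k)) = u(3, 3) = 0
  (w (u (k) (k))) = w(0,) = 2

value = 2


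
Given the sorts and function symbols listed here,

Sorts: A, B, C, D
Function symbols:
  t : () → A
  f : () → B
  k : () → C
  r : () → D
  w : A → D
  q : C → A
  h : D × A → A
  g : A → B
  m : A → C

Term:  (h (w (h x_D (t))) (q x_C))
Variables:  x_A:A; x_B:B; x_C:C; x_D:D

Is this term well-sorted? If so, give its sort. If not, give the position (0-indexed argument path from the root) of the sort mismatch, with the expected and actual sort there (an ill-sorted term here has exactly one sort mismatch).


      x_D : D
      (t) : A
    (h x_D (t)) : A
  (w (h x_D (t))) : D
    x_C : C
  (q x_C) : A
(h (w (h x_D (t))) (q x_C)) : A

well-sorted; sort = A


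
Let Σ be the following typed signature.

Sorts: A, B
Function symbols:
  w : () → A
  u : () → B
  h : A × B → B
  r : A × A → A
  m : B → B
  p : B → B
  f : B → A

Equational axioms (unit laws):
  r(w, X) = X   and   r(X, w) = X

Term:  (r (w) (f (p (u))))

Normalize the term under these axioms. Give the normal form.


normal form = (f (p (u)))

1. (r (w) (f (p (u))))  →  (f (p (u)))


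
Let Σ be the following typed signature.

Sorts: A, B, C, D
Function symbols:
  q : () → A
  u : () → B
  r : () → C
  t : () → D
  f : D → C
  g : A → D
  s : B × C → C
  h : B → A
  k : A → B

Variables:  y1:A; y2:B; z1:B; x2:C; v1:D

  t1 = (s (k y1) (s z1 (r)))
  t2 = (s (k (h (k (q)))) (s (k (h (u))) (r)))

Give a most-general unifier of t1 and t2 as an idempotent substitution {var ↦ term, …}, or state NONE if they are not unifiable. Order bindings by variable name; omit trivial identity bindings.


{y1 ↦ (h (k (q))), z1 ↦ (k (h (u)))}


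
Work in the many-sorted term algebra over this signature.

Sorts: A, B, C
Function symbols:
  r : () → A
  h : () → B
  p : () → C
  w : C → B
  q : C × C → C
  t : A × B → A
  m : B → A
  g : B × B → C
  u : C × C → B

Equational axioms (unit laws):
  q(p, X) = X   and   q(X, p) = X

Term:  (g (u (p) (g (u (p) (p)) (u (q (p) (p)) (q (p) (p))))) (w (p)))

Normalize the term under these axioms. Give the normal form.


1. (g (u (p) (g (u (p) (p)) (u (q (p) (p)) (q (p) (p))))) (w (p)))  →  (g (u (p) (g (u (p) (p)) (u (p) (q (p) (p))))) (w (p)))
2. (g (u (p) (g (u (p) (p)) (u (p) (q (p) (p))))) (w (p)))  →  (g (u (p) (g (u (p) (p)) (u (p) (p)))) (w (p)))

normal form = (g (u (p) (g (u (p) (p)) (u (p) (p)))) (w (p)))


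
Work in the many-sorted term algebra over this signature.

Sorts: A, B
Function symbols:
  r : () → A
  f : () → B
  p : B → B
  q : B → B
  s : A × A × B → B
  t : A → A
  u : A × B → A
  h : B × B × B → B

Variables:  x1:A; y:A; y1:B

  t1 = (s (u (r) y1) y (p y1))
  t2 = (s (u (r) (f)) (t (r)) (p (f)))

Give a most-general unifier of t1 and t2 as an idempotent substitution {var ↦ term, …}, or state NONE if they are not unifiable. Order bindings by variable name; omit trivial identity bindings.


{y ↦ (t (r)), y1 ↦ (f)}


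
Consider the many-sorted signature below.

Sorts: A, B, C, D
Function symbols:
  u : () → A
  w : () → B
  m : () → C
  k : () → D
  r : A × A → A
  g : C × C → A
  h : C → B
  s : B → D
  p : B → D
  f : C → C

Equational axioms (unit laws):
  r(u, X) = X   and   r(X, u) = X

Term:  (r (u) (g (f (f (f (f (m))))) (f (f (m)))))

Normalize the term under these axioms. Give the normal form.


normal form = (g (f (f (f (f (m))))) (f (f (m))))

1. (r (u) (g (f (f (f (f (m))))) (f (f (m)))))  →  (g (f (f (f (f (m))))) (f (f (m))))


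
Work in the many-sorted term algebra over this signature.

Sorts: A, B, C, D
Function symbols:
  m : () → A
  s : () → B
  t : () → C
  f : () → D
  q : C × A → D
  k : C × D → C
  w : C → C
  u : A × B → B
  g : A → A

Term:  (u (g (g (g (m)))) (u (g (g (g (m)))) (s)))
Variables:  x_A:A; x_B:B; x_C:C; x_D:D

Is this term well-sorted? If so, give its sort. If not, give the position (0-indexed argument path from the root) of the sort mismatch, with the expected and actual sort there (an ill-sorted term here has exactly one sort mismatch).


well-sorted; sort = B

        (m) : A
      (g (m)) : A
    (g (g (m))) : A
  (g (g (g (m)))) : A
          (m) : A
        (g (m)) : A
      (g (g (m))) : A
    (g (g (g (m)))) : A
    (s) : B
  (u (g (g (g (m)))) (s)) : B
(u (g (g (g (m)))) (u (g (g (g (m)))) (s))) : B


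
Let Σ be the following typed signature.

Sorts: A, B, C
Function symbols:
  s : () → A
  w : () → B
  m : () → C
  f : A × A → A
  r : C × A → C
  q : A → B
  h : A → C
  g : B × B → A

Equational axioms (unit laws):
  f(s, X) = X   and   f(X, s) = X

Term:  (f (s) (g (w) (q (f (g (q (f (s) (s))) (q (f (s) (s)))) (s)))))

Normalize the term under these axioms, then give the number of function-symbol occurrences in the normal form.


1. (f (s) (g (w) (q (f (g (q (f (s) (s))) (q (f (s) (s)))) (s)))))  →  (g (w) (q (f (g (q (f (s) (s))) (q (f (s) (s)))) (s))))
2. (g (w) (q (f (g (q (f (s) (s))) (q (f (s) (s)))) (s))))  →  (g (w) (q (g (q (f (s) (s))) (q (f (s) (s))))))
3. (g (w) (q (g (q (f (s) (s))) (q (f (s) (s))))))  →  (g (w) (q (g (q (s)) (q (f (s) (s))))))
4. (g (w) (q (g (q (s)) (q (f (s) (s))))))  →  (g (w) (q (g (q (s)) (q (s)))))
normal form: (g (w) (q (g (q (s)) (q (s)))))

size = 8


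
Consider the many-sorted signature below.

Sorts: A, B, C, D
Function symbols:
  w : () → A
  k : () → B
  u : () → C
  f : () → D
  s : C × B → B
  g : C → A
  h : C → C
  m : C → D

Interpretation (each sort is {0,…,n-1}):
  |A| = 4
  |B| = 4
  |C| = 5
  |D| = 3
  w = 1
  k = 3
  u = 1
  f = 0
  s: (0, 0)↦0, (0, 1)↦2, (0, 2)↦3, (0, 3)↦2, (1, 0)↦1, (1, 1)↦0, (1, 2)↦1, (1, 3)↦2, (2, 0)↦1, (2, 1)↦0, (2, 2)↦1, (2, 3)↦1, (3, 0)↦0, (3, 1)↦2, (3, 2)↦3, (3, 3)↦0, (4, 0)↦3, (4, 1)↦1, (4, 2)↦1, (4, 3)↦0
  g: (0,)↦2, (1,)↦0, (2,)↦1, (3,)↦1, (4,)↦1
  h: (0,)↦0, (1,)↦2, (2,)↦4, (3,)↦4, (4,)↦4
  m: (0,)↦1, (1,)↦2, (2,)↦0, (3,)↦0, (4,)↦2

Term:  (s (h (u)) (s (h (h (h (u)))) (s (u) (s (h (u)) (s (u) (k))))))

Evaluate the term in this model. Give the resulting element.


value = 1

  u = 1
  (h (u)) = h(1,) = 2
  u = 1
  (h (u)) = h(1,) = 2
  (h (h (u))) = h(2,) = 4
  (h (h (h (u)))) = h(4,) = 4
  u = 1
  u = 1
  (h (u)) = h(1,) = 2
  u = 1
  k = 3
  (s (u) (k)) = s(1, 3) = 2
  (s (h (u)) (s (u) (k))) = s(2, 2) = 1
  (s (u) (s (h (u)) (s (u) (k)))) = s(1, 1) = 0
  (s (h (h (h (u)))) (s (u) (s (h (u)) (s (u) (k))))) = s(4, 0) = 3
  (s (h (u)) (s (h (h (h (u)))) (s (u) (s (h (u)) (s (u) (k)))))) = s(2, 3) = 1


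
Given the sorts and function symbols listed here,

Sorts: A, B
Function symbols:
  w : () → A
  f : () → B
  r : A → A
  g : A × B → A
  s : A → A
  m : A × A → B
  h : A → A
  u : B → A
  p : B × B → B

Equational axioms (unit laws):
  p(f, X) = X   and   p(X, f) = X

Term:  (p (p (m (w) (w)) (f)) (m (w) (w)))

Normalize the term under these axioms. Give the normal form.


1. (p (p (m (w) (w)) (f)) (m (w) (w)))  →  (p (m (w) (w)) (m (w) (w)))

normal form = (p (m (w) (w)) (m (w) (w)))


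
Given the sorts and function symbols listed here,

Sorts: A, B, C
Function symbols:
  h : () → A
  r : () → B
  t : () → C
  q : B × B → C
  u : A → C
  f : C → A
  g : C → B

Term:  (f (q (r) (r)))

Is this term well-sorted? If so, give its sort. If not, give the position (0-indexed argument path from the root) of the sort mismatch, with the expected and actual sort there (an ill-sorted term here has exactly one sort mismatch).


well-sorted; sort = A

    (r) : B
    (r) : B
  (q (r) (r)) : C
(f (q (r) (r))) : A


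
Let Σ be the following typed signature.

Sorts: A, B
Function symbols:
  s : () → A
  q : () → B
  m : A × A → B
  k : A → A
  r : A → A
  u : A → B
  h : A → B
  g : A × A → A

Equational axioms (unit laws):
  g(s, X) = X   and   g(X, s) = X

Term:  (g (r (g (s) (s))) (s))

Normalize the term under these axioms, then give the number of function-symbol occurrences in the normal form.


size = 2

1. (g (r (g (s) (s))) (s))  →  (r (g (s) (s)))
2. (r (g (s) (s)))  →  (r (s))
normal form: (r (s))


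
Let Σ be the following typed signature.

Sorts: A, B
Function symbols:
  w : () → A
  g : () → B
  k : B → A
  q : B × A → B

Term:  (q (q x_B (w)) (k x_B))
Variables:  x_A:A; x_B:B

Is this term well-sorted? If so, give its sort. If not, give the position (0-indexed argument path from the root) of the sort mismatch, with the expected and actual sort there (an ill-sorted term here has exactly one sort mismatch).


well-sorted; sort = B

    x_B : B
    (w) : A
  (q x_B (w)) : B
    x_B : B
  (k x_B) : A
(q (q x_B (w)) (k x_B)) : B


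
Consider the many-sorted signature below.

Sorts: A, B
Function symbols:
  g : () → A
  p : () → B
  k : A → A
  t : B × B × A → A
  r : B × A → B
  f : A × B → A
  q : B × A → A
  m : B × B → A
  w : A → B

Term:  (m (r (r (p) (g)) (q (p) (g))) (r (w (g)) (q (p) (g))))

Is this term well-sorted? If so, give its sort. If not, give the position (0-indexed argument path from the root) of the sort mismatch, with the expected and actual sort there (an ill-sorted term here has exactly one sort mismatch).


well-sorted; sort = A

      (p) : B
      (g) : A
    (r (p) (g)) : B
      (p) : B
      (g) : A
    (q (p) (g)) : A
  (r (r (p) (g)) (q (p) (g))) : B
      (g) : A
    (w (g)) : B
      (p) : B
      (g) : A
    (q (p) (g)) : A
  (r (w (g)) (q (p) (g))) : B
(m (r (r (p) (g)) (q (p) (g))) (r (w (g)) (q (p) (g)))) : A


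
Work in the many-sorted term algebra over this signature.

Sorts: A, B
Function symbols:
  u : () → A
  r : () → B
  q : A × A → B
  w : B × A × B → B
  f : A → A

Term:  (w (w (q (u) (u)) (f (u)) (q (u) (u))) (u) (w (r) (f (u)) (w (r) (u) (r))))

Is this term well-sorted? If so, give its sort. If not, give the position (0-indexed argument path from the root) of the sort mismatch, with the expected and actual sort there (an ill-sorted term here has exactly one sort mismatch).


      (u) : A
      (u) : A
    (q (u) (u)) : B
      (u) : A
    (f (u)) : A
      (u) : A
      (u) : A
    (q (u) (u)) : B
  (w (q (u) (u)) (f (u)) (q (u) (u))) : B
  (u) : A
    (r) : B
      (u) : A
    (f (u)) : A
      (r) : B
      (u) : A
      (r) : B
    (w (r) (u) (r)) : B
  (w (r) (f (u)) (w (r) (u) (r))) : B
(w (w (q (u) (u)) (f (u)) (q (u) (u))) (u) (w (r) (f (u)) (w (r) (u) (r)))) : B

well-sorted; sort = B


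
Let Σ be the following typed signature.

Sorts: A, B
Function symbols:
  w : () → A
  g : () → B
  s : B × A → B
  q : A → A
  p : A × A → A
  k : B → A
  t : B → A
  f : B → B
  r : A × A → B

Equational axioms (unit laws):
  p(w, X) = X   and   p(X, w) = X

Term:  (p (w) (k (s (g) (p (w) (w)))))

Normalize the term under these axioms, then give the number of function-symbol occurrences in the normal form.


size = 4

1. (p (w) (k (s (g) (p (w) (w)))))  →  (k (s (g) (p (w) (w))))
2. (k (s (g) (p (w) (w))))  →  (k (s (g) (w)))
normal form: (k (s (g) (w)))


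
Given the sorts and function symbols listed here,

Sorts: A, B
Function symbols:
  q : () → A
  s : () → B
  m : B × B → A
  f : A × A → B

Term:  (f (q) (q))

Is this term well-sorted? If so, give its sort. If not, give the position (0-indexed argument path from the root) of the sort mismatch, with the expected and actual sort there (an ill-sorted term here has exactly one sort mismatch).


well-sorted; sort = B

  (q) : A
  (q) : A
(f (q) (q)) : B


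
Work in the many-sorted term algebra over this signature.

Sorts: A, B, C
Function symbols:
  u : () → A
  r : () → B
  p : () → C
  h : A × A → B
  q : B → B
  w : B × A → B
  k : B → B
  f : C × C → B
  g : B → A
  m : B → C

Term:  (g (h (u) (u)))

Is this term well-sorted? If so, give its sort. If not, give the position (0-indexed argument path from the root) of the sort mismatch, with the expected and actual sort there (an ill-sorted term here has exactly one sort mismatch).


    (u) : A
    (u) : A
  (h (u) (u)) : B
(g (h (u) (u))) : A

well-sorted; sort = A


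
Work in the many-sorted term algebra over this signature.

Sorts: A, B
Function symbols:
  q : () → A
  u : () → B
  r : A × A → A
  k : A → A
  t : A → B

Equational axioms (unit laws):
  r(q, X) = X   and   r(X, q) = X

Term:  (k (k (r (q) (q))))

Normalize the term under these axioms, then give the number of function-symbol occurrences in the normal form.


1. (k (k (r (q) (q))))  →  (k (k (q)))
normal form: (k (k (q)))

size = 3


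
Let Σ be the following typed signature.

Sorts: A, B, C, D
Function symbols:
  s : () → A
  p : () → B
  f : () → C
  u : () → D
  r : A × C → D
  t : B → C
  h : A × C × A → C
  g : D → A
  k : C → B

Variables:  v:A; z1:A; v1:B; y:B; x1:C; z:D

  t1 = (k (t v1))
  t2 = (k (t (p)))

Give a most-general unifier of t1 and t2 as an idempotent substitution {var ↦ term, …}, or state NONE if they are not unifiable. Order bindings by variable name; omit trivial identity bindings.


{v1 ↦ (p)}


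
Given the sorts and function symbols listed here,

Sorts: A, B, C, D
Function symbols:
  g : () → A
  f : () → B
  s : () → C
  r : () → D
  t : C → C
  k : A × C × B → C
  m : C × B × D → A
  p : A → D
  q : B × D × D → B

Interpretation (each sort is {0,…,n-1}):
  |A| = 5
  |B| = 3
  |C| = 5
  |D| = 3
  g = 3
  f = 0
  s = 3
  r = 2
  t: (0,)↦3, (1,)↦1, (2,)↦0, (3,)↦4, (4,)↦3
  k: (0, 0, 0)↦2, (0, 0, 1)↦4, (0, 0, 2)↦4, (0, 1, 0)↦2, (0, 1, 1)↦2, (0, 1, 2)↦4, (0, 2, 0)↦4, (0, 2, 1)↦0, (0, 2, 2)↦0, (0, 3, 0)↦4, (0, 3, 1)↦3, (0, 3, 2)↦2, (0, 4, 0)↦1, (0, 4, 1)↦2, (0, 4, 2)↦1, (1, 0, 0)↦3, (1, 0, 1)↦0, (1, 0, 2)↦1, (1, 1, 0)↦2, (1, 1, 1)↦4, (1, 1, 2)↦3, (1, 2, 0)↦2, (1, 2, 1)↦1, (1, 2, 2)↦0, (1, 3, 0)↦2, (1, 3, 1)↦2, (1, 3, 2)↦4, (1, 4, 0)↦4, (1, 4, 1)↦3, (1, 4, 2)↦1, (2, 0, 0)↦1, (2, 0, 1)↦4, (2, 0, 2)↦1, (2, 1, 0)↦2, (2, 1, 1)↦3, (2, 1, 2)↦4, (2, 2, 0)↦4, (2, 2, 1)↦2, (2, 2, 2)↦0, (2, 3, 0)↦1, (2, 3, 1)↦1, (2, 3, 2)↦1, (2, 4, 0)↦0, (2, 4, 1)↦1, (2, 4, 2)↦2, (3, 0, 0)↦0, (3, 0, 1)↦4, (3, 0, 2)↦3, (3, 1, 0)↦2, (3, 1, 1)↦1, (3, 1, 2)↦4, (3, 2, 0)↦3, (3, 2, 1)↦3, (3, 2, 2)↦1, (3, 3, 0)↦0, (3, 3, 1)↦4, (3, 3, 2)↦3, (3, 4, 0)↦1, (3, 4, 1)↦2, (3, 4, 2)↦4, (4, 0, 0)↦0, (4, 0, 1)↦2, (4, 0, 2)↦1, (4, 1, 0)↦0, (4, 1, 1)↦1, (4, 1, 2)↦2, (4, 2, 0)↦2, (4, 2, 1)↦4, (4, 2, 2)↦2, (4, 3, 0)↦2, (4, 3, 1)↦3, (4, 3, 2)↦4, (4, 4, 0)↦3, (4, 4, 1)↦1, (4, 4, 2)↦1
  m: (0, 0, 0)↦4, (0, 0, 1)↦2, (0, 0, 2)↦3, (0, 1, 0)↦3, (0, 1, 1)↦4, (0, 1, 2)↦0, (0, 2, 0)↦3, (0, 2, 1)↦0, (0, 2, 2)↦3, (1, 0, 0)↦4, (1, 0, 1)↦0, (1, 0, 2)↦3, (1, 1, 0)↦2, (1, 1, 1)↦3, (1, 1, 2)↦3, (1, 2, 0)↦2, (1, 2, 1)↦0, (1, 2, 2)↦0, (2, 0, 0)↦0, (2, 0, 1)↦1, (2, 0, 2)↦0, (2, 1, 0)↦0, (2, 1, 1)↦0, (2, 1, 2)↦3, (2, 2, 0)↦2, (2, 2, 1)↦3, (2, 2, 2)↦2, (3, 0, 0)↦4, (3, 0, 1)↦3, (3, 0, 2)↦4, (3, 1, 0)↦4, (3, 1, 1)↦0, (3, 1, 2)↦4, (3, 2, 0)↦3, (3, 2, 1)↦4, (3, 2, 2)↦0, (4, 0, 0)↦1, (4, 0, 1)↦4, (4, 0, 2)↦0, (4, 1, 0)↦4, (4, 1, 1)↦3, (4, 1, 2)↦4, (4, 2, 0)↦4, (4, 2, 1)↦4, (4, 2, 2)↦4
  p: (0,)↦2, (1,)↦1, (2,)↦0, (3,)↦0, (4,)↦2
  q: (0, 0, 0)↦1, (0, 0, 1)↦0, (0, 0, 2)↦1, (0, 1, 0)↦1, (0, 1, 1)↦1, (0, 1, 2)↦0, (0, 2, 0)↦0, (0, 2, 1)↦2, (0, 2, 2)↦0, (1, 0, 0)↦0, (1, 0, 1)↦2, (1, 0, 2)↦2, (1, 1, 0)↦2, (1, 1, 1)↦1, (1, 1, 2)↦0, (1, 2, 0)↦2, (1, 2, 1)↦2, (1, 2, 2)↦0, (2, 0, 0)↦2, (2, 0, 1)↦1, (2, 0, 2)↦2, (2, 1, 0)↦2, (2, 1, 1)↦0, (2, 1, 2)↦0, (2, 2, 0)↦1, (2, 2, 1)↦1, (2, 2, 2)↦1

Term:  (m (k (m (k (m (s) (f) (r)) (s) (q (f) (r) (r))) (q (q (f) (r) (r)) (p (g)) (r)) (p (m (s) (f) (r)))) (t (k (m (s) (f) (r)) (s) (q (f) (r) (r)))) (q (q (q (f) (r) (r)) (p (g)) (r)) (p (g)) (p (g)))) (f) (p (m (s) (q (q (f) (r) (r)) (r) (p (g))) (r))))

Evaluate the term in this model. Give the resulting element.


  s = 3
  f = 0
  r = 2
  (m (s) (f) (r)) = m(3, 0, 2) = 4
  s = 3
  f = 0
  r = 2
  r = 2
  (q (f) (r) (r)) = q(0, 2, 2) = 0
  (k (m (s) (f) (r)) (s) (q (f) (r) (r))) = k(4, 3, 0) = 2
  f = 0
  r = 2
  r = 2
  (q (f) (r) (r)) = q(0, 2, 2) = 0
  g = 3
  (p (g)) = p(3,) = 0
  r = 2
  (q (q (f) (r) (r)) (p (g)) (r)) = q(0, 0, 2) = 1
  s = 3
  f = 0
  r = 2
  (m (s) (f) (r)) = m(3, 0, 2) = 4
  (p (m (s) (f) (r))) = p(4,) = 2
  (m (k (m (s) (f) (r)) (s) (q (f) (r) (r))) (q (q (f) (r) (r)) (p (g)) (r)) (p (m (s) (f) (r)))) = m(2, 1, 2) = 3
  s = 3
  f = 0
  r = 2
  (m (s) (f) (r)) = m(3, 0, 2) = 4
  s = 3
  f = 0
  r = 2
  r = 2
  (q (f) (r) (r)) = q(0, 2, 2) = 0
  (k (m (s) (f) (r)) (s) (q (f) (r) (r))) = k(4, 3, 0) = 2
  (t (k (m (s) (f) (r)) (s) (q (f) (r) (r)))) = t(2,) = 0
  f = 0
  r = 2
  r = 2
  (q (f) (r) (r)) = q(0, 2, 2) = 0
  g = 3
  (p (g)) = p(3,) = 0
  r = 2
  (q (q (f) (r) (r)) (p (g)) (r)) = q(0, 0, 2) = 1
  g = 3
  (p (g)) = p(3,) = 0
  g = 3
  (p (g)) = p(3,) = 0
  (q (q (q (f) (r) (r)) (p (g)) (r)) (p (g)) (p (g))) = q(1, 0, 0) = 0
  (k (m (k (m (s) (f) (r)) (s) (q (f) (r) (r))) (q (q (f) (r) (r)) (p (g)) (r)) (p (m (s) (f) (r)))) (t (k (m (s) (f) (r)) (s) (q (f) (r) (r)))) (q (q (q (f) (r) (r)) (p (g)) (r)) (p (g)) (p (g)))) = k(3, 0, 0) = 0
  f = 0
  s = 3
  f = 0
  r = 2
  r = 2
  (q (f) (r) (r)) = q(0, 2, 2) = 0
  r = 2
  g = 3
  (p (g)) = p(3,) = 0
  (q (q (f) (r) (r)) (r) (p (g))) = q(0, 2, 0) = 0
  r = 2
  (m (s) (q (q (f) (r) (r)) (r) (p (g))) (r)) = m(3, 0, 2) = 4
  (p (m (s) (q (q (f) (r) (r)) (r) (p (g))) (r))) = p(4,) = 2
  (m (k (m (k (m (s) (f) (r)) (s) (q (f) (r) (r))) (q (q (f) (r) (r)) (p (g)) (r)) (p (m (s) (f) (r)))) (t (k (m (s) (f) (r)) (s) (q (f) (r) (r)))) (q (q (q (f) (r) (r)) (p (g)) (r)) (p (g)) (p (g)))) (f) (p (m (s) (q (q (f) (r) (r)) (r) (p (g))) (r)))) = m(0, 0, 2) = 3

value = 3


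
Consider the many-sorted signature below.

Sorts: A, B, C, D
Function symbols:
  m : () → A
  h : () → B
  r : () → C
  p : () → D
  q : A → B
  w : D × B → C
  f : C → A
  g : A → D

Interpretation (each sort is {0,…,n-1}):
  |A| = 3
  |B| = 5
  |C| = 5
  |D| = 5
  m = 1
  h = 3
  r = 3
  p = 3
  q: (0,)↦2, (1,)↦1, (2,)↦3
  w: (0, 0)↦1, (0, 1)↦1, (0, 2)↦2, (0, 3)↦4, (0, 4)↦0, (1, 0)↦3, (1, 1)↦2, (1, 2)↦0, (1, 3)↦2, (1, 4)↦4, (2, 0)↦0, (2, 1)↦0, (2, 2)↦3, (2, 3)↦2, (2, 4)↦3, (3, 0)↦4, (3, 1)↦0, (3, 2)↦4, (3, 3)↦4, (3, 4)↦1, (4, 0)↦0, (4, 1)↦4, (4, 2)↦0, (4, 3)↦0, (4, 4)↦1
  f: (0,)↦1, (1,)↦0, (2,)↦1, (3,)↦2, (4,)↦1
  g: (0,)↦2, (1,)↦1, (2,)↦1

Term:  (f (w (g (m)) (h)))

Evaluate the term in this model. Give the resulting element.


value = 1

  m = 1
  (g (m)) = g(1,) = 1
  h = 3
  (w (g (m)) (h)) = w(1, 3) = 2
  (f (w (g (m)) (h))) = f(2,) = 1


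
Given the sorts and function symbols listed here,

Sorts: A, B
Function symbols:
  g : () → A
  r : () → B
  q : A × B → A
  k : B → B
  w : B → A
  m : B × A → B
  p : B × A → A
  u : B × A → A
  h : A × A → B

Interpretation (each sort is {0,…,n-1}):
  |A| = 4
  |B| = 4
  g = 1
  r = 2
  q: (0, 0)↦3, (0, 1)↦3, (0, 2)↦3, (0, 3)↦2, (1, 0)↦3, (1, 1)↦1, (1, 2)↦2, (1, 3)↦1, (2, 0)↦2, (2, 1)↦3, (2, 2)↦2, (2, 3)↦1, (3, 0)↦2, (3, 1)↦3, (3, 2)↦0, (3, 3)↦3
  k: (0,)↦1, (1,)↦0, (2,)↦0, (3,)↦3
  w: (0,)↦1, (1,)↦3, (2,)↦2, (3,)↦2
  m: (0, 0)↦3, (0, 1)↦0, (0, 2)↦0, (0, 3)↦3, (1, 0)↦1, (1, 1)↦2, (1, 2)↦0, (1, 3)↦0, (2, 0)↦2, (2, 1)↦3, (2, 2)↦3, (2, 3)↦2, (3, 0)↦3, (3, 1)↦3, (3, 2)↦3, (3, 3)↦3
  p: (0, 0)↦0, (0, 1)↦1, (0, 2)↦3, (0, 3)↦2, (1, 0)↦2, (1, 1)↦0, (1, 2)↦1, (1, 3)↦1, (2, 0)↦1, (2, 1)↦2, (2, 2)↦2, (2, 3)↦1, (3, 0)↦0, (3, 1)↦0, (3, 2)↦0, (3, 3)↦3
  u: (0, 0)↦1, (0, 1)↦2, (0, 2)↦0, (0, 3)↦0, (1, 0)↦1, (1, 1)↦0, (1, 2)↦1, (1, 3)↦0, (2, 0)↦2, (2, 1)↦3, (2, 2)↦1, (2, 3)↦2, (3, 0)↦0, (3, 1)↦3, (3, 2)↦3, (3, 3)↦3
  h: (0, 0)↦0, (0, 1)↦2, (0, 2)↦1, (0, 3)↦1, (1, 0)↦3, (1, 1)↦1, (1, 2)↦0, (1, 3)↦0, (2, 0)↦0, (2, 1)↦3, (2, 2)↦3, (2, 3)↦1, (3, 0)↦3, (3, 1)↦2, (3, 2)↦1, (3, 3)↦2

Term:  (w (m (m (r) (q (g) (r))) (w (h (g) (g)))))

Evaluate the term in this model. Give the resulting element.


value = 2

  r = 2
  g = 1
  r = 2
  (q (g) (r)) = q(1, 2) = 2
  (m (r) (q (g) (r))) = m(2, 2) = 3
  g = 1
  g = 1
  (h (g) (g)) = h(1, 1) = 1
  (w (h (g) (g))) = w(1,) = 3
  (m (m (r) (q (g) (r))) (w (h (g) (g)))) = m(3, 3) = 3
  (w (m (m (r) (q (g) (r))) (w (h (g) (g))))) = w(3,) = 2


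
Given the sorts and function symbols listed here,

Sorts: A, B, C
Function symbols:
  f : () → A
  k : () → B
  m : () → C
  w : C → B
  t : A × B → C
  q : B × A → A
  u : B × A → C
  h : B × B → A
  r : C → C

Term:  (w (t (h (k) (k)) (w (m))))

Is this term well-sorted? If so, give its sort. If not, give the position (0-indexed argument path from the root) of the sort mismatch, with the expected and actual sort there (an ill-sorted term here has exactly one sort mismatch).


      (k) : B
      (k) : B
    (h (k) (k)) : A
      (m) : C
    (w (m)) : B
  (t (h (k) (k)) (w (m))) : C
(w (t (h (k) (k)) (w (m)))) : B

well-sorted; sort = B


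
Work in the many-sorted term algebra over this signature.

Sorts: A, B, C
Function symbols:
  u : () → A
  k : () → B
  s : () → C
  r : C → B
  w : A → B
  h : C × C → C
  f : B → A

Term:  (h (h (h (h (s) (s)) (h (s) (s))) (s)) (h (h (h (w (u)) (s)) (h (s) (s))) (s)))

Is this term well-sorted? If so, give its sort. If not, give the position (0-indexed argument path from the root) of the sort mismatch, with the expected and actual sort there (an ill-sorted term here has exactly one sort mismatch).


ill-sorted at position [1, 0, 0, 0]: expected C, got B

        (s) : C
        (s) : C
      (h (s) (s)) : C
        (s) : C
        (s) : C
      (h (s) (s)) : C
    (h (h (s) (s)) (h (s) (s))) : C
    (s) : C
  (h (h (h (s) (s)) (h (s) (s))) (s)) : C
          (u) : A
        (w (u)) : B
        (s) : C
      (h (w (u)) (s)) : ✗ arg 0 at [1, 0, 0, 0] has sort B, expected C
        (s) : C
        (s) : C
      (h (s) (s)) : C
    (s) : C


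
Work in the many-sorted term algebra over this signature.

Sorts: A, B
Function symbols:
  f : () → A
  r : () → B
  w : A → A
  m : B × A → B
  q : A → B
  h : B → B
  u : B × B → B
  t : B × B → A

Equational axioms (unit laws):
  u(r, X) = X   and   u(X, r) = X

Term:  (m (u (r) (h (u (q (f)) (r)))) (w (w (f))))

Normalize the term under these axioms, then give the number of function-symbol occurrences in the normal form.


size = 7

1. (m (u (r) (h (u (q (f)) (r)))) (w (w (f))))  →  (m (h (u (q (f)) (r))) (w (w (f))))
2. (m (h (u (q (f)) (r))) (w (w (f))))  →  (m (h (q (f))) (w (w (f))))
normal form: (m (h (q (f))) (w (w (f))))


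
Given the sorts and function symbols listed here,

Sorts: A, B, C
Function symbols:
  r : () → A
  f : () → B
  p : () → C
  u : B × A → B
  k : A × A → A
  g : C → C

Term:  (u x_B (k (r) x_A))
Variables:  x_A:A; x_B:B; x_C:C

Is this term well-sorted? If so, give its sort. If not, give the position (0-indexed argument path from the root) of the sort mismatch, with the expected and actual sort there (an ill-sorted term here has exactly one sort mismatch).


well-sorted; sort = B

  x_B : B
    (r) : A
    x_A : A
  (k (r) x_A) : A
(u x_B (k (r) x_A)) : B


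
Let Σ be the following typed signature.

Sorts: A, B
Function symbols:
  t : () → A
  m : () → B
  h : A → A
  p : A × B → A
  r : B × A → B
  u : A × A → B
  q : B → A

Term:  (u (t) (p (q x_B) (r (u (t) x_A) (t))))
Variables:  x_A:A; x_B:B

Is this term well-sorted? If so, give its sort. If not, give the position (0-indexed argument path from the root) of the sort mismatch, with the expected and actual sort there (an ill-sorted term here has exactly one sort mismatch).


  (t) : A
      x_B : B
    (q x_B) : A
        (t) : A
        x_A : A
      (u (t) x_A) : B
      (t) : A
    (r (u (t) x_A) (t)) : B
  (p (q x_B) (r (u (t) x_A) (t))) : A
(u (t) (p (q x_B) (r (u (t) x_A) (t)))) : B

well-sorted; sort = B


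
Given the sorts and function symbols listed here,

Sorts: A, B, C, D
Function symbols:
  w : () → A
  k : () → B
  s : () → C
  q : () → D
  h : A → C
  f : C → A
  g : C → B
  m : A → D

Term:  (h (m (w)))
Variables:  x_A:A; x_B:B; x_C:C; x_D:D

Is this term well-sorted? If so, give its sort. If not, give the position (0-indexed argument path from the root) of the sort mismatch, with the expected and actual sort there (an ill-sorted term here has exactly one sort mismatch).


    (w) : A
  (m (w)) : D
(h (m (w))) : ✗ arg 0 at [0] has sort D, expected A

ill-sorted at position [0]: expected A, got D
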